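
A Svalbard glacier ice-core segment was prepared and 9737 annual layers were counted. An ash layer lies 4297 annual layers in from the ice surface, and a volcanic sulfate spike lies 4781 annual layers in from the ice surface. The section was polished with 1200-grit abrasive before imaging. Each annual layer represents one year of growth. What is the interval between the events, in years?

Separation: 4781 − 4297 = 484 annual layers.
That is 484 years at one annual layer per year.

484 yr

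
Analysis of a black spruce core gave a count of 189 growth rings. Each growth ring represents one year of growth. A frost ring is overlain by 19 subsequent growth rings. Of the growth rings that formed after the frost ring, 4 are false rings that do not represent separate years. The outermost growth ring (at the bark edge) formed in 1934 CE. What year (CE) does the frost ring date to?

19 growth rings post-date the frost ring.
Removing the 4 false growth rings leaves 19 − 4 = 15 true growth rings beyond the frost ring.
Counting back 15 years from 1934 CE places the frost ring in 1934 − 15 = 1919 CE.

1919 CE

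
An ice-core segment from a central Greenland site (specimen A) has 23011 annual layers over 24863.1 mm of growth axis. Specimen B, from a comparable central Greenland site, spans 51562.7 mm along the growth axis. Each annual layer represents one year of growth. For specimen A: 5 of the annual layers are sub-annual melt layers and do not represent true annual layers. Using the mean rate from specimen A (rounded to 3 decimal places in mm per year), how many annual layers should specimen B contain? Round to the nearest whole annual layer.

47699 annual layers

Specimen A: correcting the raw count gives 23011 − 5 = 23006 true annual layers.
A: Mean rate = 24863.1 mm / 23006 years ≈ 1.081 mm per year.
For B, 51562.7 / 1.081 = 47699.07 years ≈ 47699 annual layers.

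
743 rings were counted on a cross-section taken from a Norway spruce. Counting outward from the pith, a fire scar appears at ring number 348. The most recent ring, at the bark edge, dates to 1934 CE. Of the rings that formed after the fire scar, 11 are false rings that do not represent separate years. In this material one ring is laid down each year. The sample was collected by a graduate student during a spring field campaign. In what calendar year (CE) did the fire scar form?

The fire scar sits at ring 348 from the pith, so 743 − 348 = 395 rings formed after it.
Excluding 11 false rings: 395 − 11 = 384.
The ring at the bark edge is 1934 CE, so the fire scar dates to 1934 − 384 = 1550 CE.

1550 CE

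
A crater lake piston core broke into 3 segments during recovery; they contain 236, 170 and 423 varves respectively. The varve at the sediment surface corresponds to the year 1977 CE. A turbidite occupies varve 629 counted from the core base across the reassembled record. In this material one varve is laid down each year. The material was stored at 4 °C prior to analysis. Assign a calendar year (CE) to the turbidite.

1777 CE

Total varves = 236 + 170 + 423 = 829.
Between varve 629 and the sediment surface there are 829 − 629 = 200 varves.
The varve at the sediment surface is 1977 CE, so the turbidite dates to 1977 − 200 = 1777 CE.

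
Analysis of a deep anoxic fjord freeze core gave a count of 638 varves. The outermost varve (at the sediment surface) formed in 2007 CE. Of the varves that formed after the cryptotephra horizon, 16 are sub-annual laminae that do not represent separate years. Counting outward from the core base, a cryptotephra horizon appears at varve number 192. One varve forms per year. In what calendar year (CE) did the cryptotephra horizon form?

638 − 192 = 446 varves lie beyond the cryptotephra horizon toward the sediment surface.
Excluding 16 false varves: 446 − 16 = 430.
The varve at the sediment surface is 2007 CE, so the cryptotephra horizon dates to 2007 − 430 = 1577 CE.

1577 CE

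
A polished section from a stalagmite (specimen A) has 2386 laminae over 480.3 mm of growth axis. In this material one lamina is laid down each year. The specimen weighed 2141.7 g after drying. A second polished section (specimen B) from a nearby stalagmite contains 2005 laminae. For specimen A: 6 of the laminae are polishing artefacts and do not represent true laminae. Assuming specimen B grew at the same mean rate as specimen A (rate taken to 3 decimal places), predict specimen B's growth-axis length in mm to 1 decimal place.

Specimen A: after corrections the count is 2386 − 6 = 2380 laminae.
A: 480.3 mm over 2380 years gives 480.3 / 2380 ≈ 0.202 mm/year.
Length of B = 0.202 × 2005 = 405.0 mm.

405.0 mm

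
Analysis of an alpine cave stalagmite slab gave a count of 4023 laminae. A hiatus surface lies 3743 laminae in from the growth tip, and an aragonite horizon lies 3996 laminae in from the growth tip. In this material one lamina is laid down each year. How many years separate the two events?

253 years

Separation: 3996 − 3743 = 253 laminae.
One lamina per year makes the interval 253 years.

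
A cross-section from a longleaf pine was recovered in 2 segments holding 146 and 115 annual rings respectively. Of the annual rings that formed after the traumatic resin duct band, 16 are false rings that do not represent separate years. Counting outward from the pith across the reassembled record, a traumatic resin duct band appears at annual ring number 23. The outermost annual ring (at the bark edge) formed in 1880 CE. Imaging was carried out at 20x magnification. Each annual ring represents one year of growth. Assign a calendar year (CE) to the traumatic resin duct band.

Total annual rings = 146 + 115 = 261.
Between annual ring 23 and the bark edge there are 261 − 23 = 238 annual rings.
238 − 16 false = 222 true annual rings after the traumatic resin duct band.
The annual ring at the bark edge is 1880 CE, so the traumatic resin duct band dates to 1880 − 222 = 1658 CE.

1658 CE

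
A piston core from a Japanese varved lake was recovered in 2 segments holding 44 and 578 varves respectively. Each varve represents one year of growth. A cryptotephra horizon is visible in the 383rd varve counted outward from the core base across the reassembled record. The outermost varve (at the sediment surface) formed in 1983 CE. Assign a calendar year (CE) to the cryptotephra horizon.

Total varves = 44 + 578 = 622.
The cryptotephra horizon sits at varve 383 from the core base, so 622 − 383 = 239 varves formed after it.
1983 − 239 = 1744 CE.

1744 CE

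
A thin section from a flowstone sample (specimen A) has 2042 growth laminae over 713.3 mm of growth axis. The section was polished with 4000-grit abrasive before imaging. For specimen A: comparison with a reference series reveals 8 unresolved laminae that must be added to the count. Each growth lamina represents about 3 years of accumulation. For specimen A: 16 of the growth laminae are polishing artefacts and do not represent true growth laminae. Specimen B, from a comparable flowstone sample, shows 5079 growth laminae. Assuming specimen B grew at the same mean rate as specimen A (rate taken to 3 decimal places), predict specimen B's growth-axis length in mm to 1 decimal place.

1782.7 mm

Specimen A: after corrections the count is 2042 − 16 + 8 = 2034 growth laminae.
Specimen A: multiplying by 3 years per growth lamina: 2034 × 3 = 6102 years.
A: 713.3 mm over 6102 years gives 713.3 / 6102 ≈ 0.117 mm/year.
Specimen B: multiplying by 3 years per growth lamina: 5079 × 3 = 15237 years. For B, 0.117 mm/year × 15237 years = 1782.7 mm.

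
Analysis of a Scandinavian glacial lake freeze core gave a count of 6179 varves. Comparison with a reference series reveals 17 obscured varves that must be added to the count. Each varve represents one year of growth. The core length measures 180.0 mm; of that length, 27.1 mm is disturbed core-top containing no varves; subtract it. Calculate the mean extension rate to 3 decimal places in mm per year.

0.025 mm per year

Adjusted count: 6179 + 17 = 6196 varves.
Net length = 180.0 − 27.1 = 152.9 mm.
Extension rate ≈ 152.9 / 6196 = 0.025 mm per year.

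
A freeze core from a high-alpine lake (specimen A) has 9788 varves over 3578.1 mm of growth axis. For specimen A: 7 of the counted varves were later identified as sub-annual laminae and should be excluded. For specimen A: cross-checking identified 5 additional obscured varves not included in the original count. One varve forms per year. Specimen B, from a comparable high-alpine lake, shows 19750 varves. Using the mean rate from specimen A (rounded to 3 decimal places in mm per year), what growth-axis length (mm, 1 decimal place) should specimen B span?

Specimen A: correcting the raw count gives 9788 − 7 + 5 = 9786 true varves.
A: Mean rate = 3578.1 mm / 9786 years ≈ 0.366 mm/yr.
Length of B = 0.366 × 19750 = 7228.5 mm.

7228.5 mm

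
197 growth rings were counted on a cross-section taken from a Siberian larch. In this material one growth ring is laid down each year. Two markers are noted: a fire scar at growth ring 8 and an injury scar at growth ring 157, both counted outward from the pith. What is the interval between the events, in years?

157 − 8 = 149 growth rings lie between the two events.
That is 149 years at one growth ring per year.

149 yr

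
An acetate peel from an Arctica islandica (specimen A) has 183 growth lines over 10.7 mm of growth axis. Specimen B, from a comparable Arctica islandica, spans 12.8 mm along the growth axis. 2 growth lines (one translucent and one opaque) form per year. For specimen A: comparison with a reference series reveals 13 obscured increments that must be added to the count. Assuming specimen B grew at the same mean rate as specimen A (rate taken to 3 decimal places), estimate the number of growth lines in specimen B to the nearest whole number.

Specimen A: after corrections the count is 183 + 13 = 196 growth lines.
Specimen A: 196 growth lines at 2 per year is 196 / 2 = 98 years.
A: Extension rate ≈ 10.7 / 98 = 0.109 mm/yr.
Specimen B: 12.8 mm / 0.109 mm per year = 117.43 years; at 2 growth lines per year that is 117.43 × 2 ≈ 235 growth lines.

235 growth lines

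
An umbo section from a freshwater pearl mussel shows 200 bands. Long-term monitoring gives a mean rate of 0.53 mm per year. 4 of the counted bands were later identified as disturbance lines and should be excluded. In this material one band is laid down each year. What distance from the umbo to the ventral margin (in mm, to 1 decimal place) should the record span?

Correcting the raw count gives 200 − 4 = 196 true bands.
Predicted length = 0.53 mm/year × 196 years = 103.9 mm.

103.9 mm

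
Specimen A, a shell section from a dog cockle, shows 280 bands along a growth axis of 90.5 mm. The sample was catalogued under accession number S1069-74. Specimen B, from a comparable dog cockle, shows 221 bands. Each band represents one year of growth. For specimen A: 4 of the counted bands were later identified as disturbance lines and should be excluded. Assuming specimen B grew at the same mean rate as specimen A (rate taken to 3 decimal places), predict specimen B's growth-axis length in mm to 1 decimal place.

Specimen A: correcting the raw count gives 280 − 4 = 276 true bands.
A: 90.5 mm over 276 years gives 90.5 / 276 ≈ 0.328 mm per year.
Length of B = 0.328 × 221 = 72.5 mm.

72.5 mm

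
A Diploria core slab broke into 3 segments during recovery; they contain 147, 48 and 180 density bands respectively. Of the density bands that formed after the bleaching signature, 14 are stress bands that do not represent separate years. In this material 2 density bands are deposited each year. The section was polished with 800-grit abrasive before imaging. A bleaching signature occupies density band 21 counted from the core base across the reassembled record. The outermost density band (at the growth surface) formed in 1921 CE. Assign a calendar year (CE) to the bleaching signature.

1751 CE

Total density bands = 147 + 48 + 180 = 375.
Between density band 21 and the growth surface there are 375 − 21 = 354 density bands.
354 − 14 false = 340 true density bands after the bleaching signature.
With 2 density bands per year, 340 / 2 = 170 years.
1921 − 170 = 1751 CE.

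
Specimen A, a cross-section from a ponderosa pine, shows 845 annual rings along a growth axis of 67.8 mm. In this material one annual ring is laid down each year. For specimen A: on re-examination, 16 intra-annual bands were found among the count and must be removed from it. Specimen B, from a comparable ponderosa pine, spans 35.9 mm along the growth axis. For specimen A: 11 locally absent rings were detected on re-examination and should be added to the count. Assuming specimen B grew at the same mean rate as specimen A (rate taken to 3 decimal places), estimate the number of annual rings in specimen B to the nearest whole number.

443 annual rings

Specimen A: true annual ring count = 845 − 16 + 11 = 840.
A: Mean rate = 67.8 mm / 840 years ≈ 0.081 mm per year.
B spans 35.9 / 0.081 = 443.21 years ≈ 443 annual rings.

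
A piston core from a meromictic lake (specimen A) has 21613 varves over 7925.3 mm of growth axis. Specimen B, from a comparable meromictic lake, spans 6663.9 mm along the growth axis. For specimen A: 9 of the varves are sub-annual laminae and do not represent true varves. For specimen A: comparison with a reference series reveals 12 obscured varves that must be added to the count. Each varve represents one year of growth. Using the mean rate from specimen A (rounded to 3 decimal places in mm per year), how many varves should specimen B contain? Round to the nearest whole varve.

18158 varves

Specimen A: true varve count = 21613 − 9 + 12 = 21616.
A: 7925.3 mm over 21616 years gives 7925.3 / 21616 ≈ 0.367 mm/yr.
Specimen B: 6663.9 mm / 0.367 mm per year = 18157.77 years ≈ 18158 varves.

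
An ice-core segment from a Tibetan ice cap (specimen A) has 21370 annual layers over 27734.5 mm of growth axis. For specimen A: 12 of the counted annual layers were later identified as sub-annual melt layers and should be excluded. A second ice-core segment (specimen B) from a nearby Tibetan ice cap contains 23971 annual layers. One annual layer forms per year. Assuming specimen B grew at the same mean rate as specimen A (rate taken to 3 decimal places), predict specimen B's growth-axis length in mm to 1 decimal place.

31138.3 mm

Specimen A: after corrections the count is 21370 − 12 = 21358 annual layers.
A: Mean rate = 27734.5 mm / 21358 years ≈ 1.299 mm/yr.
B's length ≈ 1.299 × 23971 = 31138.3 mm.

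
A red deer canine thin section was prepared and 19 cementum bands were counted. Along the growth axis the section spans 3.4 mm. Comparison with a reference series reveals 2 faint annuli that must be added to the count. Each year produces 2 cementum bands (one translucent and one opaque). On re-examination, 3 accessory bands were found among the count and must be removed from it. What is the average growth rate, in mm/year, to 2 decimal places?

Correcting the raw count gives 19 − 3 + 2 = 18 true cementum bands.
Dividing by 2 cementum bands per year: 18 / 2 = 9 years.
Mean rate = 3.4 mm / 9 years ≈ 0.38 mm/year.

0.38 mm/year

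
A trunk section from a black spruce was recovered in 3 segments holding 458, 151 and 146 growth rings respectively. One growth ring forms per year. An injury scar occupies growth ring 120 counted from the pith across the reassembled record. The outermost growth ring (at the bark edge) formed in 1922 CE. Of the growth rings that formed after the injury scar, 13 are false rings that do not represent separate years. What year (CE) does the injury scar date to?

1300 CE

Total growth rings = 458 + 151 + 146 = 755.
755 − 120 = 635 growth rings lie beyond the injury scar toward the bark edge.
635 − 13 false = 622 true growth rings after the injury scar.
1922 − 622 = 1300 CE.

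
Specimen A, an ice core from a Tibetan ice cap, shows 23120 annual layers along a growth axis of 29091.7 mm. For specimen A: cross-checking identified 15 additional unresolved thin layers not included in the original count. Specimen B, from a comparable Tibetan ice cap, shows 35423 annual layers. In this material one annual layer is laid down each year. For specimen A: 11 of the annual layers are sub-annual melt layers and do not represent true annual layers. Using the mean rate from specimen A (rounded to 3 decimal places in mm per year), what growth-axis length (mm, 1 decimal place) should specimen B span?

Specimen A: after corrections the count is 23120 − 11 + 15 = 23124 annual layers.
A: Extension rate ≈ 29091.7 / 23124 = 1.258 mm per year.
For B, 1.258 mm/year × 35423 years = 44562.1 mm.

44562.1 mm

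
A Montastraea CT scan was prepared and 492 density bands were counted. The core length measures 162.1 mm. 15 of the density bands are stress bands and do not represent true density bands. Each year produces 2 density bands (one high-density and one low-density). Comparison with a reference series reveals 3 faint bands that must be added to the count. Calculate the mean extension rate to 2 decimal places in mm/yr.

0.68 mm/yr

Correcting the raw count gives 492 − 15 + 3 = 480 true density bands.
480 density bands at 2 per year is 480 / 2 = 240 years.
Extension rate ≈ 162.1 / 240 = 0.68 mm/yr.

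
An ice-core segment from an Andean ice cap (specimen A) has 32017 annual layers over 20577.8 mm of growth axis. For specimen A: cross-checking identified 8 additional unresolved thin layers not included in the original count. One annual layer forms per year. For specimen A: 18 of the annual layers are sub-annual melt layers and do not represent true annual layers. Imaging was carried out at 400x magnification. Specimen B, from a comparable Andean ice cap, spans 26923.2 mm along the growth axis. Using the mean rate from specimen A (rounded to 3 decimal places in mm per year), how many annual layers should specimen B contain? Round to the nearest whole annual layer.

Specimen A: after corrections the count is 32017 − 18 + 8 = 32007 annual layers.
A: 20577.8 mm over 32007 years gives 20577.8 / 32007 ≈ 0.643 mm per year.
B spans 26923.2 / 0.643 = 41871.23 years ≈ 41871 annual layers.

41871 annual layers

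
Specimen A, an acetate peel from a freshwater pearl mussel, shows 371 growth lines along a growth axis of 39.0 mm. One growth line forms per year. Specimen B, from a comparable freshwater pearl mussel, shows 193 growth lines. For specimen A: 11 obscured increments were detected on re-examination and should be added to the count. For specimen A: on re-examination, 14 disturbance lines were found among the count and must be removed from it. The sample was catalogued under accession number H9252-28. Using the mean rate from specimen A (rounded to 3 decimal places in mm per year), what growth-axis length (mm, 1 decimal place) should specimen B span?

20.5 mm

Specimen A: adjusted count: 371 − 14 + 11 = 368 growth lines.
A: Mean rate = 39.0 mm / 368 years ≈ 0.106 mm per year.
B's length ≈ 0.106 × 193 = 20.5 mm.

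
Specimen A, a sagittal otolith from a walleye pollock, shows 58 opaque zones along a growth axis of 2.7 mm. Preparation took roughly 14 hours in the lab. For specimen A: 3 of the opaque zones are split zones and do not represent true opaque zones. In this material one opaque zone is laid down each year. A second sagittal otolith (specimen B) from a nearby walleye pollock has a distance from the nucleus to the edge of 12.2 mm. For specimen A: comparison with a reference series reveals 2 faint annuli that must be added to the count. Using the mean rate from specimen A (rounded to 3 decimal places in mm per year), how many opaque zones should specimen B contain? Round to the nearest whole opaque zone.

Specimen A: after corrections the count is 58 − 3 + 2 = 57 opaque zones.
A: 2.7 mm over 57 years gives 2.7 / 57 ≈ 0.047 mm/yr.
B spans 12.2 / 0.047 = 259.57 years ≈ 260 opaque zones.

260 opaque zones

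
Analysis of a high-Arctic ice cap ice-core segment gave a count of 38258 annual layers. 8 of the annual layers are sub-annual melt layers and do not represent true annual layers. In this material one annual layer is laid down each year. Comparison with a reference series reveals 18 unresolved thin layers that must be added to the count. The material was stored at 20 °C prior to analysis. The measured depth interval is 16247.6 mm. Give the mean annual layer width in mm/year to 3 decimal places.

Adjusted count: 38258 − 8 + 18 = 38268 annual layers.
16247.6 mm over 38268 years gives 16247.6 / 38268 ≈ 0.425 mm/year.

0.425 mm/year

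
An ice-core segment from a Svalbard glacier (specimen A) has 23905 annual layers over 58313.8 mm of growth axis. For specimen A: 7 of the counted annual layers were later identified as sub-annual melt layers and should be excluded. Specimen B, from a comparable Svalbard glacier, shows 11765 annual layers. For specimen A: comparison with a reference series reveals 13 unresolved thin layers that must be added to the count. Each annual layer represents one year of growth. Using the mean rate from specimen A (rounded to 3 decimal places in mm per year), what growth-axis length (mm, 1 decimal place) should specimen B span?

28694.8 mm

Specimen A: after corrections the count is 23905 − 7 + 13 = 23911 annual layers.
A: 58313.8 mm over 23911 years gives 58313.8 / 23911 ≈ 2.439 mm per year.
B's length ≈ 2.439 × 11765 = 28694.8 mm.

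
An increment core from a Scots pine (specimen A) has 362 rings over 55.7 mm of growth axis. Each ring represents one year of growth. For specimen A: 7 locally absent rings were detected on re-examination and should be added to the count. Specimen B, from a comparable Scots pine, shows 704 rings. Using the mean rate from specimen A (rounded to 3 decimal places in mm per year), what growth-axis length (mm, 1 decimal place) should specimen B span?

Specimen A: adjusted count: 362 + 7 = 369 rings.
A: Extension rate ≈ 55.7 / 369 = 0.151 mm per year.
Length of B = 0.151 × 704 = 106.3 mm.

106.3 mm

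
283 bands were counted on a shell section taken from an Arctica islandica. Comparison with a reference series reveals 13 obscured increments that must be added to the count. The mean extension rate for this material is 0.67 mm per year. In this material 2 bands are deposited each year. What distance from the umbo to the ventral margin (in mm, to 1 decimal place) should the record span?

True band count = 283 + 13 = 296.
Dividing by 2 bands per year: 296 / 2 = 148 years.
Predicted length = 0.67 mm/year × 148 years = 99.2 mm.

99.2 mm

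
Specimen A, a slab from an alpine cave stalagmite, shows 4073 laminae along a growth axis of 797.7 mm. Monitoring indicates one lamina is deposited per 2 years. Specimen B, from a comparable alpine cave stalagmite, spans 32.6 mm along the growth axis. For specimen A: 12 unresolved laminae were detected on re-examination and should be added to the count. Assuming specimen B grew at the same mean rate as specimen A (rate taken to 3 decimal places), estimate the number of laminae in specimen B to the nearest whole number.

166 laminae

Specimen A: after corrections the count is 4073 + 12 = 4085 laminae.
Specimen A: multiplying by 2 years per lamina: 4085 × 2 = 8170 years.
A: Mean rate = 797.7 mm / 8170 years ≈ 0.098 mm per year.
For B, 32.6 / 0.098 = 332.65 years; at 2 years per lamina that is 332.65 / 2 ≈ 166 laminae.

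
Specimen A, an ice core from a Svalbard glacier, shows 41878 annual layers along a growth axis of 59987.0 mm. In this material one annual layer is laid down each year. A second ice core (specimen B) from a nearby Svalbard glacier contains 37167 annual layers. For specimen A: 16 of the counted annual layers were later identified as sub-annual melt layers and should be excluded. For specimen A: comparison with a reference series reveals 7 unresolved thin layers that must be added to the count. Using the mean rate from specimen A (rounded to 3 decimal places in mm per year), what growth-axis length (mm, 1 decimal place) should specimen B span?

53260.3 mm

Specimen A: correcting the raw count gives 41878 − 16 + 7 = 41869 true annual layers.
A: Extension rate ≈ 59987.0 / 41869 = 1.433 mm/year.
B's length ≈ 1.433 × 37167 = 53260.3 mm.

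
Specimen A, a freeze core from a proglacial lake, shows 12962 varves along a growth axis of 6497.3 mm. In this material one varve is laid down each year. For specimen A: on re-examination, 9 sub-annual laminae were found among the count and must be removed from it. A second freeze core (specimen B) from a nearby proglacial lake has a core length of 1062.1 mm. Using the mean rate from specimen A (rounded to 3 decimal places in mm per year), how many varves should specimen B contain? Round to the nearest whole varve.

Specimen A: correcting the raw count gives 12962 − 9 = 12953 true varves.
A: 6497.3 mm over 12953 years gives 6497.3 / 12953 ≈ 0.502 mm per year.
B spans 1062.1 / 0.502 = 2115.74 years ≈ 2116 varves.

2116 varves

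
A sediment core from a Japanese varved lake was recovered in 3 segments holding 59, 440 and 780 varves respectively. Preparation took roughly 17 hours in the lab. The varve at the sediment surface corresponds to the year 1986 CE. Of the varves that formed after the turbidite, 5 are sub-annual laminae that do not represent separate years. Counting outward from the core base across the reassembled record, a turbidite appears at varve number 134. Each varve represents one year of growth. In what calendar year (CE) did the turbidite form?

846 CE

Total varves = 59 + 440 + 780 = 1279.
Between varve 134 and the sediment surface there are 1279 − 134 = 1145 varves.
Removing the 5 false varves leaves 1145 − 5 = 1140 true varves beyond the turbidite.
1986 − 1140 = 846 CE.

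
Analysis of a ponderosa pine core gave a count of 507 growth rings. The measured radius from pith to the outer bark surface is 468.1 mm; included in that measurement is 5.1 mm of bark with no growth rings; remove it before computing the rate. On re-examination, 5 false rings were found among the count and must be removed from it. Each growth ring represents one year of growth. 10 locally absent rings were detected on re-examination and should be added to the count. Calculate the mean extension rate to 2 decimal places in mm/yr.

True growth ring count = 507 − 5 + 10 = 512.
The growth record spans 468.1 − 5.1 = 463.0 mm.
Mean rate = 463.0 mm / 512 years ≈ 0.90 mm/yr.

0.90 mm/yr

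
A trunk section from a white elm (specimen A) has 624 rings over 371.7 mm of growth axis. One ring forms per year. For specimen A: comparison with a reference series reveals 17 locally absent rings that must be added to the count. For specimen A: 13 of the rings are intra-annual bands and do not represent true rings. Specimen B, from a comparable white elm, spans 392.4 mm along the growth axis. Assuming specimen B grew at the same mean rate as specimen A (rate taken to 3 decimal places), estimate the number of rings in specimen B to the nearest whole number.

663 rings

Specimen A: true ring count = 624 − 13 + 17 = 628.
A: 371.7 mm over 628 years gives 371.7 / 628 ≈ 0.592 mm per year.
B spans 392.4 / 0.592 = 662.84 years ≈ 663 rings.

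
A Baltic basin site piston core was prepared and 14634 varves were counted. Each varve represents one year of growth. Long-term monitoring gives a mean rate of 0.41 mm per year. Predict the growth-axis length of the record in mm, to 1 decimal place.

The record spans 14634 years at 0.41 mm per year.
Predicted length = 0.41 mm/year × 14634 years = 5999.9 mm.

5999.9 mm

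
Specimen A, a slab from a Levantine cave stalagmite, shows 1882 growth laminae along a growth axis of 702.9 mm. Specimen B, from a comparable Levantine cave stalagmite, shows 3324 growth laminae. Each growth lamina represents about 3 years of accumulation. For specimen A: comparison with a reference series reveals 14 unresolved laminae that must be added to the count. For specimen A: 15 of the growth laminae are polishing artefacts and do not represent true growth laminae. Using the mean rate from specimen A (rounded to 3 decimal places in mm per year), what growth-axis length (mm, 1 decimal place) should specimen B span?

1246.5 mm

Specimen A: correcting the raw count gives 1882 − 15 + 14 = 1881 true growth laminae.
Specimen A: multiplying by 3 years per growth lamina: 1881 × 3 = 5643 years.
A: Extension rate ≈ 702.9 / 5643 = 0.125 mm/year.
Specimen B: multiplying by 3 years per growth lamina: 3324 × 3 = 9972 years. Length of B = 0.125 × 9972 = 1246.5 mm.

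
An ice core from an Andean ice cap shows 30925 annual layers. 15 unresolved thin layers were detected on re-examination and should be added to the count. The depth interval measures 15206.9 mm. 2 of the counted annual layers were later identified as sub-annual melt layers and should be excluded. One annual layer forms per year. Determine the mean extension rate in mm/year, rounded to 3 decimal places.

Adjusted count: 30925 − 2 + 15 = 30938 annual layers.
Extension rate ≈ 15206.9 / 30938 = 0.492 mm/year.

0.492 mm/year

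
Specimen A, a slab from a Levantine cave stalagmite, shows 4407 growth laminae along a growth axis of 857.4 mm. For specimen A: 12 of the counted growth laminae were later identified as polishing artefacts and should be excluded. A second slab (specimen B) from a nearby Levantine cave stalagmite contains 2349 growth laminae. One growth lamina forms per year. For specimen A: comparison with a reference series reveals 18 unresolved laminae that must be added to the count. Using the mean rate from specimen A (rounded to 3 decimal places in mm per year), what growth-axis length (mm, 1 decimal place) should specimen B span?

455.7 mm

Specimen A: adjusted count: 4407 − 12 + 18 = 4413 growth laminae.
A: 857.4 mm over 4413 years gives 857.4 / 4413 ≈ 0.194 mm/year.
Length of B = 0.194 × 2349 = 455.7 mm.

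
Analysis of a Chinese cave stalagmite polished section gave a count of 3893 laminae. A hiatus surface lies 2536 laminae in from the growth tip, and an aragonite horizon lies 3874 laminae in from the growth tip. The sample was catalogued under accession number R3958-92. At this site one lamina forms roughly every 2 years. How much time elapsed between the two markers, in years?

2676 years

The two markers are separated by 3874 − 2536 = 1338 laminae.
Multiplying by 2 years per lamina: 1338 × 2 = 2676 years.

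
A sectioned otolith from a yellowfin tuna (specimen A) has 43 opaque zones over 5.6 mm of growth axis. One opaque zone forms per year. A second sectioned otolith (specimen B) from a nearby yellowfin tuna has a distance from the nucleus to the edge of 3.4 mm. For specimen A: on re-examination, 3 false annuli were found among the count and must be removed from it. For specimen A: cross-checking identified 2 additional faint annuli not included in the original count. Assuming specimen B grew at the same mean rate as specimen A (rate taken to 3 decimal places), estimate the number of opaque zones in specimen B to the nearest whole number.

Specimen A: true opaque zone count = 43 − 3 + 2 = 42.
A: Mean rate = 5.6 mm / 42 years ≈ 0.133 mm per year.
For B, 3.4 / 0.133 = 25.56 years ≈ 26 opaque zones.

26 opaque zones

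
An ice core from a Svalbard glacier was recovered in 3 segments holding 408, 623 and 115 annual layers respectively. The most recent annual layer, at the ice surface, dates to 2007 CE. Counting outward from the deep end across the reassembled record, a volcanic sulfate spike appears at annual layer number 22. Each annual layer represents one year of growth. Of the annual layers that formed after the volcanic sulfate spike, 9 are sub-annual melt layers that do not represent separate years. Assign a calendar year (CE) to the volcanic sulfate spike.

Total annual layers = 408 + 623 + 115 = 1146.
Between annual layer 22 and the ice surface there are 1146 − 22 = 1124 annual layers.
1124 − 9 false = 1115 true annual layers after the volcanic sulfate spike.
The annual layer at the ice surface is 2007 CE, so the volcanic sulfate spike dates to 2007 − 1115 = 892 CE.

892 CE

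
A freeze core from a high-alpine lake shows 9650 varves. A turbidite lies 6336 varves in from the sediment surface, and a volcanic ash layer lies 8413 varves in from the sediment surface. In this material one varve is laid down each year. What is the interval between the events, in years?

2077 years

8413 − 6336 = 2077 varves lie between the two events.
One varve per year makes the interval 2077 years.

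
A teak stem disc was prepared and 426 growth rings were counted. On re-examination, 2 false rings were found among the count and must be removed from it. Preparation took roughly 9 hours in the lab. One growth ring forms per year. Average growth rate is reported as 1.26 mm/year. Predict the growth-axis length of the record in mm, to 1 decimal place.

True growth ring count = 426 − 2 = 424.
424 years at 1.26 mm/year gives 1.26 × 424 = 534.2 mm.

534.2 mm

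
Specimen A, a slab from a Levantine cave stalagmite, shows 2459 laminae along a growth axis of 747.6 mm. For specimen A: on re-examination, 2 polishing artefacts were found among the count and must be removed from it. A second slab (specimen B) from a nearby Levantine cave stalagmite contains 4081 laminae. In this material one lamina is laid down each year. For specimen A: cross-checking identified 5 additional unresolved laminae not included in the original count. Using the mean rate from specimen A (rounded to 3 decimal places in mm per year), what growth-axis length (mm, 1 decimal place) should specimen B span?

Specimen A: adjusted count: 2459 − 2 + 5 = 2462 laminae.
A: Extension rate ≈ 747.6 / 2462 = 0.304 mm per year.
Length of B = 0.304 × 4081 = 1240.6 mm.

1240.6 mm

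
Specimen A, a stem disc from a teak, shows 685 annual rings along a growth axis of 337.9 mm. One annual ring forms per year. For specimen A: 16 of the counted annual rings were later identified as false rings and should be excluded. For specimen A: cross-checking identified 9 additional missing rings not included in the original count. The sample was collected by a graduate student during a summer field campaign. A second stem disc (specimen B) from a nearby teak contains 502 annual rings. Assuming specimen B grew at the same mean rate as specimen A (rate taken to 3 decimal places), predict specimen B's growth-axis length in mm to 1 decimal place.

250.0 mm

Specimen A: after corrections the count is 685 − 16 + 9 = 678 annual rings.
A: Extension rate ≈ 337.9 / 678 = 0.498 mm per year.
B's length ≈ 0.498 × 502 = 250.0 mm.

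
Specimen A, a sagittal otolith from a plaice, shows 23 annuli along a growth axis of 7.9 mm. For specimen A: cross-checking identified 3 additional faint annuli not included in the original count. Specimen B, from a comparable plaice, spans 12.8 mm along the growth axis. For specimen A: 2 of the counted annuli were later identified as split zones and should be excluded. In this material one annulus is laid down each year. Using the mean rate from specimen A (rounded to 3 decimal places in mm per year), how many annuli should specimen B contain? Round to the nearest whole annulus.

Specimen A: true annulus count = 23 − 2 + 3 = 24.
A: 7.9 mm over 24 years gives 7.9 / 24 ≈ 0.329 mm per year.
For B, 12.8 / 0.329 = 38.91 years ≈ 39 annuli.

39 annuli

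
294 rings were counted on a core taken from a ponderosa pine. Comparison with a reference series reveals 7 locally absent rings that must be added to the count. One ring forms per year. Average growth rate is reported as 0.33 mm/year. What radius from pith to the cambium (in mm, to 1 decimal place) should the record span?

99.3 mm

Adjusted count: 294 + 7 = 301 rings.
301 years at 0.33 mm/year gives 0.33 × 301 = 99.3 mm.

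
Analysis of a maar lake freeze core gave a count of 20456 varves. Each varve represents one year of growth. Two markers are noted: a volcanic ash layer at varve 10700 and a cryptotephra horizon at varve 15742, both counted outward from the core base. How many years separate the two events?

5042 years

The two markers are separated by 15742 − 10700 = 5042 varves.
That is 5042 years at one varve per year.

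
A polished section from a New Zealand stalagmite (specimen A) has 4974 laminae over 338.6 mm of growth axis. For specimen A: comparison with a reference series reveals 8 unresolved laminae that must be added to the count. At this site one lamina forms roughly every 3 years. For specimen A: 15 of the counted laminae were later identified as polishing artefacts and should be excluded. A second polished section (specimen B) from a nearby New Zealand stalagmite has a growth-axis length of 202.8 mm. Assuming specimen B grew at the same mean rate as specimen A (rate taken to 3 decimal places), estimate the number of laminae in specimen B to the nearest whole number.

2939 laminae

Specimen A: correcting the raw count gives 4974 − 15 + 8 = 4967 true laminae.
Specimen A: multiplying by 3 years per lamina: 4967 × 3 = 14901 years.
A: Extension rate ≈ 338.6 / 14901 = 0.023 mm/year.
For B, 202.8 / 0.023 = 8817.39 years; at 3 years per lamina that is 8817.39 / 3 ≈ 2939 laminae.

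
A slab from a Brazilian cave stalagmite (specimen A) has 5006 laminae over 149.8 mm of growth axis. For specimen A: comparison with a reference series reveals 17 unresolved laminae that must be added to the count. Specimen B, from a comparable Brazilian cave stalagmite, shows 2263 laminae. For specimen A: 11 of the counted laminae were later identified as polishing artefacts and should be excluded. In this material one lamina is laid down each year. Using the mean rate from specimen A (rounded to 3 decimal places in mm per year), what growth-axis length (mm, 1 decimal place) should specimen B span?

Specimen A: adjusted count: 5006 − 11 + 17 = 5012 laminae.
A: Extension rate ≈ 149.8 / 5012 = 0.030 mm/yr.
B's length ≈ 0.030 × 2263 = 67.9 mm.

67.9 mm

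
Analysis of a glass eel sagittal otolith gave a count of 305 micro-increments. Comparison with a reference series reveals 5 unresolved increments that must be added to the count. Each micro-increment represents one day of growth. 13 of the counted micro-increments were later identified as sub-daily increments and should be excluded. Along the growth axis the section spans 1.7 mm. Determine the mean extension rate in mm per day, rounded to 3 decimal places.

0.006 mm per day

After corrections the count is 305 − 13 + 5 = 297 micro-increments.
Extension rate ≈ 1.7 / 297 = 0.006 mm per day.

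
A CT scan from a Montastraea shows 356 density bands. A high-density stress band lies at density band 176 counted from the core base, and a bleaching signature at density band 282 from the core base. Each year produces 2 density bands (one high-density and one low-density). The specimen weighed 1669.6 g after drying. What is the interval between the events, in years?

53 years

Separation: 282 − 176 = 106 density bands.
106 density bands at 2 per year is 106 / 2 = 53 years.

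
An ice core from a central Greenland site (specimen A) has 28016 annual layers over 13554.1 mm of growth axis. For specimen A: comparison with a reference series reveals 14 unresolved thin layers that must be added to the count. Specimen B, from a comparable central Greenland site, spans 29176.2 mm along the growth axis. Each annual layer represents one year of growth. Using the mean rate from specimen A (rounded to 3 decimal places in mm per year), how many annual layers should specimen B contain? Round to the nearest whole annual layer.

60281 annual layers

Specimen A: true annual layer count = 28016 + 14 = 28030.
A: 13554.1 mm over 28030 years gives 13554.1 / 28030 ≈ 0.484 mm/year.
For B, 29176.2 / 0.484 = 60281.40 years ≈ 60281 annual layers.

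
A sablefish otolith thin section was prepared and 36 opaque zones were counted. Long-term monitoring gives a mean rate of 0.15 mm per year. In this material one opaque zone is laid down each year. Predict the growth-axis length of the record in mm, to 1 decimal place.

36 years of growth are recorded.
36 years at 0.15 mm/year gives 0.15 × 36 = 5.4 mm.

5.4 mm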